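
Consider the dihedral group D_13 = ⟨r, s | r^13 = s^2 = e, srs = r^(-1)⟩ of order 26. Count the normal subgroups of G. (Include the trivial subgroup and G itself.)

G has 16 subgroups. Checking conjugation-invariance by order — order 1: 1/1 normal; order 2: 0/13 normal; order 13: 1/1 normal; order 26: 1/1 normal.
Total normal subgroups: 3.

3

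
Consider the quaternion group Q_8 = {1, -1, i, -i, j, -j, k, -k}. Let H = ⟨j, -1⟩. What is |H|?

4

|⟨j⟩| = 4 and |⟨-1⟩| = 2, so |H| is a multiple of lcm(4, 2) = 4 and divides |G| = 8.
Closing under the operation: H = {1, -1, j, -j}, so |H| = 4.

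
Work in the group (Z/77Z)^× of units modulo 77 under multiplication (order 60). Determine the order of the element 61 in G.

30

Compute successive powers of 61 mod 77: 61, 25, 62, 9, 10, 71, 19, 4, …; 61^30 ≡ 1 (mod 77).
So |⟨61⟩| = 30.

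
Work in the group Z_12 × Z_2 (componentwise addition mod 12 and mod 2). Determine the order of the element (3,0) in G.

The order of (3,0) in Z_12 × Z_2 is lcm(ord(3) in Z_12, ord(0) in Z_2).
ord(3) = 4 and ord(0) = 1, so |⟨(3,0)⟩| = lcm(4, 1) = 4.

4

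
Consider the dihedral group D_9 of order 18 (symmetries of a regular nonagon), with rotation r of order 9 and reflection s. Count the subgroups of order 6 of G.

|G| = 18 and 6 | 18, so subgroups of order 6 are possible by Lagrange.
The subgroups of order 6 are: {e, r^3, r^6, r^2s, r^5s, r^8s}; {e, r^3, r^6, s, r^3s, r^6s}; {e, r^3, r^6, rs, r^4s, r^7s}.
So G has 3 subgroups of order 6.

3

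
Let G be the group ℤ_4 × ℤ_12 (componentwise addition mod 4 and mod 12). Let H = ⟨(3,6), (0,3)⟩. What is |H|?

16

|⟨(3,6)⟩| = 4 and |⟨(0,3)⟩| = 4, so |H| is a multiple of lcm(4, 4) = 4 and divides |G| = 48.
Closing under the operation: H = {(0,0), (0,3), (0,6), (0,9), (1,0), (1,3), (1,6), (1,9), (2,0), (2,3), (2,6), (2,9), (3,0), (3,3), (3,6), (3,9)}, so |H| = 16.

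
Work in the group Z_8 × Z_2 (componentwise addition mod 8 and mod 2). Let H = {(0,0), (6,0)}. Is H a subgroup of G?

No

(6,0) ∈ H but its inverse (2,0) ∉ H, so H is not a subgroup.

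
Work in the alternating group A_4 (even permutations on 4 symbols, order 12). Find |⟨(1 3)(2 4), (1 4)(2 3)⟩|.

|⟨(1 3)(2 4)⟩| = 2 and |⟨(1 4)(2 3)⟩| = 2, so |H| is a multiple of lcm(2, 2) = 2 and divides |G| = 12.
Closing under the operation: H = {e, (1 2)(3 4), (1 3)(2 4), (1 4)(2 3)}, so |H| = 4.

4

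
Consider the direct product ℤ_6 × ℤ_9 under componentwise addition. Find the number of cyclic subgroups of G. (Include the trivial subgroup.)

Group the elements of G by the cyclic subgroup they generate; each cyclic subgroup of order d accounts for φ(d) elements.
Cyclic subgroups by order — order 1: 1; order 2: 1; order 3: 4; order 6: 4; order 9: 3; order 18: 3.
Total: 16.

16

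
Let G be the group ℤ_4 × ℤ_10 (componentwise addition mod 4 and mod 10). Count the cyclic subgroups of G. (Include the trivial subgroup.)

12

Group the elements of G by the cyclic subgroup they generate; each cyclic subgroup of order d accounts for φ(d) elements.
Cyclic subgroups by order — order 1: 1; order 2: 3; order 4: 2; order 5: 1; order 10: 3; order 20: 2.
Total: 12.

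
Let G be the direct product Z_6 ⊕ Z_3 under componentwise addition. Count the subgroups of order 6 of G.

4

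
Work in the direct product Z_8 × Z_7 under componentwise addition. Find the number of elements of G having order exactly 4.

2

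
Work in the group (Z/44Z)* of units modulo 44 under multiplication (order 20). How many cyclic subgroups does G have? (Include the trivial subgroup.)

Each element a generates a cyclic subgroup ⟨a⟩; distinct elements may generate the same one (a cyclic group of order d has φ(d) generators).
Cyclic subgroups by order — order 1: 1; order 2: 3; order 5: 1; order 10: 3.
Total: 8.

8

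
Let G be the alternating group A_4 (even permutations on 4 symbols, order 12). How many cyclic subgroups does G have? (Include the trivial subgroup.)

8

Each element a generates a cyclic subgroup ⟨a⟩; distinct elements may generate the same one (a cyclic group of order d has φ(d) generators).
Cyclic subgroups by order — order 1: 1; order 2: 3; order 3: 4.
Total: 8.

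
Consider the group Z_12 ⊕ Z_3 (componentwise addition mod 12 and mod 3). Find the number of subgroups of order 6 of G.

|G| = 36 and 6 | 36, so subgroups of order 6 are possible by Lagrange.
The subgroups of order 6 are: {(0,0), (0,1), (0,2), (6,0), (6,1), (6,2)}; {(0,0), (2,0), (4,0), (6,0), (8,0), (10,0)}; {(0,0), (2,2), (4,1), (6,0), (8,2), (10,1)}; {(0,0), (2,1), (4,2), (6,0), (8,1), (10,2)}.
So G has 4 subgroups of order 6.

4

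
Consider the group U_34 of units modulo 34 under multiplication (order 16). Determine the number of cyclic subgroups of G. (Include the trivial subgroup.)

Group the elements of G by the cyclic subgroup they generate; each cyclic subgroup of order d accounts for φ(d) elements.
Cyclic subgroups by order — order 1: 1; order 2: 1; order 4: 1; order 8: 1; order 16: 1.
Total: 5.

5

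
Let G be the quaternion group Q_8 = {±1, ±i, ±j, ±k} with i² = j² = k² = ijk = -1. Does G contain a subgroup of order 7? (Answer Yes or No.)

7 does not divide |G| = 8, so by Lagrange no subgroup of order 7 exists.

No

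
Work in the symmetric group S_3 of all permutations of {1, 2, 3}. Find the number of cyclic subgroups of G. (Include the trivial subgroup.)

5

Each element a generates a cyclic subgroup ⟨a⟩; distinct elements may generate the same one (a cyclic group of order d has φ(d) generators).
Cyclic subgroups by order — order 1: 1; order 2: 3; order 3: 1.
Total: 5.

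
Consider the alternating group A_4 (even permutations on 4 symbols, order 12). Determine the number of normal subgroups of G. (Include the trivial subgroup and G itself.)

3

G has 10 subgroups. Checking conjugation-invariance by order — order 1: 1/1 normal; order 2: 0/3 normal; order 3: 0/4 normal; order 4: 1/1 normal; order 12: 1/1 normal.
Total normal subgroups: 3.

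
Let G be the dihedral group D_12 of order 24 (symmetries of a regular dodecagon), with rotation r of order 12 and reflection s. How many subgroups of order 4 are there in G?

7

|G| = 24 and 4 | 24, so subgroups of order 4 are possible by Lagrange.
The subgroups of order 4 are: {e, r^6, r^4s, r^10s}; {e, r^6, r^5s, r^11s}; {e, r^6, r^2s, r^8s}; {e, r^3, r^6, r^9}; … (7 in all).
So G has 7 subgroups of order 4.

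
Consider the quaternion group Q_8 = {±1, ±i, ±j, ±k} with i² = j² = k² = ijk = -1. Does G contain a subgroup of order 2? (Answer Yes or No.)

Yes

2 | 8. A subgroup of order 2 is {1, -1}.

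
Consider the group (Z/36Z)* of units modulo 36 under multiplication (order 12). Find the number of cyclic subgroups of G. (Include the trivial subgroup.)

Each element a generates a cyclic subgroup ⟨a⟩; distinct elements may generate the same one (a cyclic group of order d has φ(d) generators).
Cyclic subgroups by order — order 1: 1; order 2: 3; order 3: 1; order 6: 3.
Total: 8.

8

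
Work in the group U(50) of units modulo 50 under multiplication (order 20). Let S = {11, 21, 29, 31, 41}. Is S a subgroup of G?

The identity 1 ∉ S, so S is not a subgroup.

No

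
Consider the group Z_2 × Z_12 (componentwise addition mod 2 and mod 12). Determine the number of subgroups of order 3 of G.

1

|G| = 24 and 3 | 24, so subgroups of order 3 are possible by Lagrange.
The subgroups of order 3 are: {(0,0), (0,4), (0,8)}.
So G has 1 subgroup of order 3.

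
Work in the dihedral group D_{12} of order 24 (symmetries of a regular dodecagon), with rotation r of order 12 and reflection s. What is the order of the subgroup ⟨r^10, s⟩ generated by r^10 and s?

12

|⟨r^10⟩| = 6 and |⟨s⟩| = 2, so |H| is a multiple of lcm(6, 2) = 6 and divides |G| = 24.
Closing under the operation: H = {e, r^2, r^4, r^6, r^8, r^10, s, r^2s, r^4s, r^6s, r^8s, r^10s}, so |H| = 12.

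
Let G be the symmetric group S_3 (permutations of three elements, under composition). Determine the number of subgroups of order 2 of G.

|G| = 6 and 2 | 6, so subgroups of order 2 are possible by Lagrange.
The subgroups of order 2 are: {e, (1 2)}; {e, (1 3)}; {e, (2 3)}.
So G has 3 subgroups of order 2.

3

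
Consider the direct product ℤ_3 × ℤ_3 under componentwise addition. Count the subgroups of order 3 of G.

|G| = 9 and 3 | 9, so subgroups of order 3 are possible by Lagrange.
The subgroups of order 3 are: {(0,0), (0,1), (0,2)}; {(0,0), (1,0), (2,0)}; {(0,0), (1,1), (2,2)}; {(0,0), (1,2), (2,1)}.
So G has 4 subgroups of order 3.

4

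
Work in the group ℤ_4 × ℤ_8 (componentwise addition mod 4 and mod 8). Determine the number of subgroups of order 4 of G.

|G| = 32 and 4 | 32, so subgroups of order 4 are possible by Lagrange.
The subgroups of order 4 are: {(0,0), (0,2), (0,4), (0,6)}; {(0,0), (0,4), (2,0), (2,4)}; {(0,0), (0,4), (2,2), (2,6)}; {(0,0), (1,0), (2,0), (3,0)}; … (7 in all).
So G has 7 subgroups of order 4.

7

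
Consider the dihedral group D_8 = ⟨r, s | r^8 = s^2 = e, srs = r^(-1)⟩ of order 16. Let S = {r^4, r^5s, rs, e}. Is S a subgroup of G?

|S| = 4 divides |G| = 16, consistent with Lagrange.
S contains the identity, every element's inverse is in S, and S is closed under ·: it is a subgroup.

Yes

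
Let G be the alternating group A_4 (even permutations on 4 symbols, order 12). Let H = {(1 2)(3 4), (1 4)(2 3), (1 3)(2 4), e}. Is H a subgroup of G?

|H| = 4 divides |G| = 12, consistent with Lagrange.
H contains the identity, every element's inverse is in H, and H is closed under ∘: it is a subgroup.

Yes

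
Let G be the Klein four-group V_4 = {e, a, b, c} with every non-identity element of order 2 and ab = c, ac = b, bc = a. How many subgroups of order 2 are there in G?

3

|G| = 4 and 2 | 4, so subgroups of order 2 are possible by Lagrange.
The subgroups of order 2 are: {e, a}; {e, b}; {e, c}.
So G has 3 subgroups of order 2.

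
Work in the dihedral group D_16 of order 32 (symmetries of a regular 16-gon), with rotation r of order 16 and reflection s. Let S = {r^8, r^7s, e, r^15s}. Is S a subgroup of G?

Yes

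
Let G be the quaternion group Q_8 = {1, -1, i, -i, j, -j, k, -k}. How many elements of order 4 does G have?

6

The elements of order 4 are: i, -i, j, -j, k, -k.
That's 6.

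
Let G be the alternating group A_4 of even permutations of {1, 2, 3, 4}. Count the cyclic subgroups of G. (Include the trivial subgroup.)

Each element a generates a cyclic subgroup ⟨a⟩; distinct elements may generate the same one (a cyclic group of order d has φ(d) generators).
Cyclic subgroups by order — order 1: 1; order 2: 3; order 3: 4.
Total: 8.

8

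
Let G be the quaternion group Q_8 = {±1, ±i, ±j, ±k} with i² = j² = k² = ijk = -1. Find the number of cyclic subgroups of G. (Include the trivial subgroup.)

A cyclic subgroup of order d is generated by each of its φ(d) elements of order d, so the cyclic subgroups of order d number (#elements of order d)/φ(d).
Cyclic subgroups by order — order 1: 1; order 2: 1; order 4: 3.
Total: 5.

5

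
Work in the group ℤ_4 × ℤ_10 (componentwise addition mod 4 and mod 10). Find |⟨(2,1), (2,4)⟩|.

|⟨(2,1)⟩| = 10 and |⟨(2,4)⟩| = 10, so |H| is a multiple of lcm(10, 10) = 10 and divides |G| = 40.
Closing under the operation: H = {(0,0), (0,1), (0,2), (0,3), (0,4), (0,5), (0,6), (0,7), (0,8), (0,9), (2,0), (2,1), (2,2), (2,3), (2,4), (2,5), (2,6), (2,7), (2,8), (2,9)}, so |H| = 20.

20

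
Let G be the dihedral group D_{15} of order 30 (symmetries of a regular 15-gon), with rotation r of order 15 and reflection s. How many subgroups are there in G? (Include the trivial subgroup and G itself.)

|G| = 30, so by Lagrange every subgroup order divides 30. Divisors: 1, 2, 3, 5, 6, 10, 15, 30.
Subgroups by order — order 1: 1; order 2: 15; order 3: 1; order 5: 1; order 6: 5; order 10: 3; order 15: 1; order 30: 1.
Total: 1 + 15 + 1 + 1 + 5 + 3 + 1 + 1 = 28.

28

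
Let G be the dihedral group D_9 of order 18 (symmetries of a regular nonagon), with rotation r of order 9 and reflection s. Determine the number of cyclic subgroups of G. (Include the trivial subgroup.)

12

Group the elements of G by the cyclic subgroup they generate; each cyclic subgroup of order d accounts for φ(d) elements.
Cyclic subgroups by order — order 1: 1; order 2: 9; order 3: 1; order 9: 1.
Total: 12.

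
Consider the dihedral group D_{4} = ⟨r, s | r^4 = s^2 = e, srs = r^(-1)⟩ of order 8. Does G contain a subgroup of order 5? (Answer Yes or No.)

No

5 does not divide |G| = 8, so by Lagrange no subgroup of order 5 exists.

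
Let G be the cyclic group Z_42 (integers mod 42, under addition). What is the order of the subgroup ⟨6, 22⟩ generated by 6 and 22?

21

|⟨6⟩| = 7 and |⟨22⟩| = 21, so |H| is a multiple of lcm(7, 21) = 21 and divides |G| = 42.
Closing under the operation: H = {0, 2, 4, 6, 8, 10, 12, 14, 16, 18, 20, 22, 24, 26, 28, 30, 32, 34, 36, 38, 40}, so |H| = 21.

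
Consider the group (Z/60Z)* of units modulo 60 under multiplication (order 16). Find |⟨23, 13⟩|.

|⟨23⟩| = 4 and |⟨13⟩| = 4, so |H| is a multiple of lcm(4, 4) = 4 and divides |G| = 16.
Closing under the operation: H = {1, 11, 13, 23, 37, 47, 49, 59}, so |H| = 8.

8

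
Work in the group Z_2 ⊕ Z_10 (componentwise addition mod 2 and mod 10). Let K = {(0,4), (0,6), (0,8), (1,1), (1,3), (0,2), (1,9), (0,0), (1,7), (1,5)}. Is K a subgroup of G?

|K| = 10 divides |G| = 20, consistent with Lagrange.
K contains the identity, every element's inverse is in K, and K is closed under +: it is a subgroup.
In fact K = ⟨(1,1)⟩.

Yes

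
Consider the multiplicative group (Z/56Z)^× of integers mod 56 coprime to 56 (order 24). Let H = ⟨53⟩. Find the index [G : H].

4

|⟨53⟩| = 6 and |G| = 24.
By Lagrange, [G : H] = |G|/|H| = 24/6 = 4.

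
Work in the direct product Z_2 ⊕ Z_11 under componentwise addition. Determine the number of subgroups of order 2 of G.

|G| = 22 and 2 | 22, so subgroups of order 2 are possible by Lagrange.
The subgroups of order 2 are: {(0,0), (1,0)}.
So G has 1 subgroup of order 2.

1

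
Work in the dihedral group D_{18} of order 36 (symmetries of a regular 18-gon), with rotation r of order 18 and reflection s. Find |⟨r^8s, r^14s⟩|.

|⟨r^8s⟩| = 2 and |⟨r^14s⟩| = 2, so |H| is a multiple of lcm(2, 2) = 2 and divides |G| = 36.
Closing under the operation: H = {e, r^6, r^12, r^2s, r^8s, r^14s}, so |H| = 6.

6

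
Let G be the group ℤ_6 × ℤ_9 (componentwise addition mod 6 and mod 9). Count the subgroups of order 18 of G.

|G| = 54 and 18 | 54, so subgroups of order 18 are possible by Lagrange.
The subgroups of order 18 are: {(0,0), (0,1), (0,2), (0,3), (0,4), (0,5), (0,6), (0,7), (0,8), (3,0), (3,1), (3,2), (3,3), (3,4), (3,5), (3,6), (3,7), (3,8)}; {(0,0), (0,3), (0,6), (1,0), (1,3), (1,6), (2,0), (2,3), (2,6), (3,0), (3,3), (3,6), (4,0), (4,3), (4,6), (5,0), (5,3), (5,6)}; {(0,0), (0,3), (0,6), (1,1), (1,4), (1,7), (2,2), (2,5), (2,8), (3,0), (3,3), (3,6), (4,1), (4,4), (4,7), (5,2), (5,5), (5,8)}; {(0,0), (0,3), (0,6), (1,2), (1,5), (1,8), (2,1), (2,4), (2,7), (3,0), (3,3), (3,6), (4,2), (4,5), (4,8), (5,1), (5,4), (5,7)}.
So G has 4 subgroups of order 18.

4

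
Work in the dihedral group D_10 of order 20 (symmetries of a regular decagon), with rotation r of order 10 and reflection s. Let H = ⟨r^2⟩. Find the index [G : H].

4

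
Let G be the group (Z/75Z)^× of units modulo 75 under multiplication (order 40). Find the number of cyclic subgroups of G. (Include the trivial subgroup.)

12

Each element a generates a cyclic subgroup ⟨a⟩; distinct elements may generate the same one (a cyclic group of order d has φ(d) generators).
Cyclic subgroups by order — order 1: 1; order 2: 3; order 4: 2; order 5: 1; order 10: 3; order 20: 2.
Total: 12.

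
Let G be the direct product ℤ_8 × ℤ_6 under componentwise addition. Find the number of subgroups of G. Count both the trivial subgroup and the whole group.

|G| = 48, so by Lagrange every subgroup order divides 48. Divisors: 1, 2, 3, 4, 6, 8, 12, 16, 24, 48.
Subgroups by order — order 1: 1; order 2: 3; order 3: 1; order 4: 3; order 6: 3; order 8: 3; order 12: 3; order 16: 1; order 24: 3; order 48: 1.
Total: 1 + 3 + 1 + 3 + 3 + 3 + 3 + 1 + 3 + 1 = 22.

22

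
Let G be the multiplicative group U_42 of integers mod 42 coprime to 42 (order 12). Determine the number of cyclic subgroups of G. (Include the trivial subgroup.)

Group the elements of G by the cyclic subgroup they generate; each cyclic subgroup of order d accounts for φ(d) elements.
Cyclic subgroups by order — order 1: 1; order 2: 3; order 3: 1; order 6: 3.
Total: 8.

8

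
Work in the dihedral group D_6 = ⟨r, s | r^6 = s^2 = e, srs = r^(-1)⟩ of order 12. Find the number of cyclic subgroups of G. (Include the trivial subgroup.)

Group the elements of G by the cyclic subgroup they generate; each cyclic subgroup of order d accounts for φ(d) elements.
Cyclic subgroups by order — order 1: 1; order 2: 7; order 3: 1; order 6: 1.
Total: 10.

10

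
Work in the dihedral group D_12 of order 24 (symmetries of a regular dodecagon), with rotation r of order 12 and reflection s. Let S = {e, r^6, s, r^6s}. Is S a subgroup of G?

|S| = 4 divides |G| = 24, consistent with Lagrange.
S contains the identity, every element's inverse is in S, and S is closed under ·: it is a subgroup.

Yes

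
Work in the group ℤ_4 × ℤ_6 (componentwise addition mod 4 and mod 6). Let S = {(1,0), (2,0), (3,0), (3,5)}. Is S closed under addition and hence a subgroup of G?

The identity (0,0) ∉ S, so S is not a subgroup.

No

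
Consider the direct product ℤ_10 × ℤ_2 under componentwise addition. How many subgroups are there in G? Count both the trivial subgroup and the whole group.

|G| = 20, so by Lagrange every subgroup order divides 20. Divisors: 1, 2, 4, 5, 10, 20.
Subgroups by order — order 1: 1; order 2: 3; order 4: 1; order 5: 1; order 10: 3; order 20: 1.
Total: 1 + 3 + 1 + 1 + 3 + 1 = 10.

10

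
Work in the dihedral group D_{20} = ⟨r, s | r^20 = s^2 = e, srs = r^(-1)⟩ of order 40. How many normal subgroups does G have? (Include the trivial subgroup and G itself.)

G has 48 subgroups. Checking conjugation-invariance by order — order 1: 1/1 normal; order 2: 1/21 normal; order 4: 1/11 normal; order 5: 1/1 normal; order 8: 0/5 normal; order 10: 1/5 normal; order 20: 3/3 normal; order 40: 1/1 normal.
Total normal subgroups: 9.

9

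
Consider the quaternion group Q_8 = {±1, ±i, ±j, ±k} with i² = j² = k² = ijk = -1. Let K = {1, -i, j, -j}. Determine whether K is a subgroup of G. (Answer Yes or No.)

-i ∈ K but its inverse i ∉ K, so K is not a subgroup.

No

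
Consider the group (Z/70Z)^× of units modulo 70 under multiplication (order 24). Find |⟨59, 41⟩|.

12

|⟨59⟩| = 6 and |⟨41⟩| = 2, so |H| is a multiple of lcm(6, 2) = 6 and divides |G| = 24.
Closing under the operation: H = {1, 9, 11, 19, 29, 31, 39, 41, 51, 59, 61, 69}, so |H| = 12.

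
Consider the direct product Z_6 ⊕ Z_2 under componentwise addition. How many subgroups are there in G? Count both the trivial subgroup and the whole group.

|G| = 12, so by Lagrange every subgroup order divides 12. Divisors: 1, 2, 3, 4, 6, 12.
Subgroups by order — order 1: 1; order 2: 3; order 3: 1; order 4: 1; order 6: 3; order 12: 1.
Total: 1 + 3 + 1 + 1 + 3 + 1 = 10.

10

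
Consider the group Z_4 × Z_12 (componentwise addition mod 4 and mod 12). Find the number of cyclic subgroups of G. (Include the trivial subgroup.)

Group the elements of G by the cyclic subgroup they generate; each cyclic subgroup of order d accounts for φ(d) elements.
Cyclic subgroups by order — order 1: 1; order 2: 3; order 3: 1; order 4: 6; order 6: 3; order 12: 6.
Total: 20.

20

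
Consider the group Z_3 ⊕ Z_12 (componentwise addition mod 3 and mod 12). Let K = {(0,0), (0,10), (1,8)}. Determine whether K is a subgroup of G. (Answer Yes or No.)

(1,8) ∈ K but its inverse (2,4) ∉ K, so K is not a subgroup.

No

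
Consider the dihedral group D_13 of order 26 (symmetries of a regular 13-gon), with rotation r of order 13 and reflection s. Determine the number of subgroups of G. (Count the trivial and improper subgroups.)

|G| = 26, so by Lagrange every subgroup order divides 26. Divisors: 1, 2, 13, 26.
Subgroups by order — order 1: 1; order 2: 13; order 13: 1; order 26: 1.
Total: 1 + 13 + 1 + 1 = 16.

16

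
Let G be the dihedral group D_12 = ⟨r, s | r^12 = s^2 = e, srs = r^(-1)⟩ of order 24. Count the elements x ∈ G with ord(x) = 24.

0

No element of G has order 24 (even though 24 | 24).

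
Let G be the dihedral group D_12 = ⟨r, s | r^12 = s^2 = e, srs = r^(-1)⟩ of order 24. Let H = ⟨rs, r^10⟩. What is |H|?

|⟨rs⟩| = 2 and |⟨r^10⟩| = 6, so |H| is a multiple of lcm(2, 6) = 6 and divides |G| = 24.
Closing under the operation: H = {e, r^2, r^4, r^6, r^8, r^10, rs, r^3s, r^5s, r^7s, r^9s, r^11s}, so |H| = 12.

12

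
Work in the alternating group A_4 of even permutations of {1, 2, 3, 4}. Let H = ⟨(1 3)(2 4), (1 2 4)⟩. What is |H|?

|⟨(1 3)(2 4)⟩| = 2 and |⟨(1 2 4)⟩| = 3, so |H| is a multiple of lcm(2, 3) = 6 and divides |G| = 12.
Closing {(1 3)(2 4), (1 2 4)} under the group operation gives all of G, so |H| = 12.

12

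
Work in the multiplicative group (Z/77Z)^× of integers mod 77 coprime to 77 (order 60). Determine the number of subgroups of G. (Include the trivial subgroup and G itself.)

20

|G| = 60, so by Lagrange every subgroup order divides 60. Divisors: 1, 2, 3, 4, 5, 6, 10, 12, 15, 20, 30, 60.
Subgroups by order — order 1: 1; order 2: 3; order 3: 1; order 4: 1; order 5: 1; order 6: 3; order 10: 3; order 12: 1; order 15: 1; order 20: 1; order 30: 3; order 60: 1.
Total: 1 + 3 + 1 + 1 + 1 + 3 + 3 + 1 + 1 + 1 + 3 + 1 = 20.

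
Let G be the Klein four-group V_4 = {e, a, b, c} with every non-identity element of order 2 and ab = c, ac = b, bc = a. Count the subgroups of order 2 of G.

3

|G| = 4 and 2 | 4, so subgroups of order 2 are possible by Lagrange.
The subgroups of order 2 are: {e, a}; {e, b}; {e, c}.
So G has 3 subgroups of order 2.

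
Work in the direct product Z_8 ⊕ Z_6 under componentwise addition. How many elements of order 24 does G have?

16

An element (a,b) has order lcm(ord(a), ord(b)); count pairs with lcm equal to 24.
Enumerating gives 16 such elements.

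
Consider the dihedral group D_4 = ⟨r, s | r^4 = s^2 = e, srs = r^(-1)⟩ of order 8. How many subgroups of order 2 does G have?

5

|G| = 8 and 2 | 8, so subgroups of order 2 are possible by Lagrange.
The subgroups of order 2 are: {e, r^2}; {e, r^2s}; {e, r^3s}; {e, rs}; … (5 in all).
So G has 5 subgroups of order 2.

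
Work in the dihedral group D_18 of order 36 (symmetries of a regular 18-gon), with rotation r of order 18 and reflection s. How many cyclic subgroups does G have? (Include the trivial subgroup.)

24

Group the elements of G by the cyclic subgroup they generate; each cyclic subgroup of order d accounts for φ(d) elements.
Cyclic subgroups by order — order 1: 1; order 2: 19; order 3: 1; order 6: 1; order 9: 1; order 18: 1.
Total: 24.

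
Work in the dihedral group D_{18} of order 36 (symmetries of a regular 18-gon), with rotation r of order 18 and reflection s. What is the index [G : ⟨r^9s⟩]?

|⟨r^9s⟩| = 2 and |G| = 36.
By Lagrange, [G : H] = |G|/|H| = 36/2 = 18.

18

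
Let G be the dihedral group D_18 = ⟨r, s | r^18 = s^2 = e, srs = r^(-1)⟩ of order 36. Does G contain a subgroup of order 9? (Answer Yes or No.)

Yes

9 | 36. A subgroup of order 9 is {e, r^2, r^4, r^6, r^8, r^10, r^12, r^14, r^16}.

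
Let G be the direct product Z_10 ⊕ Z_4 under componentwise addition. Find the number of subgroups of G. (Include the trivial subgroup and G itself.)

16

|G| = 40, so by Lagrange every subgroup order divides 40. Divisors: 1, 2, 4, 5, 8, 10, 20, 40.
Subgroups by order — order 1: 1; order 2: 3; order 4: 3; order 5: 1; order 8: 1; order 10: 3; order 20: 3; order 40: 1.
Total: 1 + 3 + 3 + 1 + 1 + 3 + 3 + 1 = 16.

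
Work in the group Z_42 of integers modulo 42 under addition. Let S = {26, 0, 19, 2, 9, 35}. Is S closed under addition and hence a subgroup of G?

2 ∈ S but its inverse 40 ∉ S, so S is not a subgroup.

No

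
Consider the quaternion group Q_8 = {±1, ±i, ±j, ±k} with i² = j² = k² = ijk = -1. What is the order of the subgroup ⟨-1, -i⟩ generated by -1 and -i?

4

|⟨-1⟩| = 2 and |⟨-i⟩| = 4, so |H| is a multiple of lcm(2, 4) = 4 and divides |G| = 8.
Closing under the operation: H = {1, -1, i, -i}, so |H| = 4.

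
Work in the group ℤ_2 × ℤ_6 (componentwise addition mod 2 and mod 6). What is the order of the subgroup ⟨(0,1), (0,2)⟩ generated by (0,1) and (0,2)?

|⟨(0,1)⟩| = 6 and |⟨(0,2)⟩| = 3, so |H| is a multiple of lcm(6, 3) = 6 and divides |G| = 12.
Closing under the operation: H = {(0,0), (0,1), (0,2), (0,3), (0,4), (0,5)}, so |H| = 6.

6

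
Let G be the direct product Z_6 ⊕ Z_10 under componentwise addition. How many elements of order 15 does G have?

An element (a,b) has order lcm(ord(a), ord(b)); count pairs with lcm equal to 15.
Enumerating gives 8 such elements.

8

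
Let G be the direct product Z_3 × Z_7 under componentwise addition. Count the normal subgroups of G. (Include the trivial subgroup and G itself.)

4

G is abelian, so every subgroup is normal.
G has 4 subgroups in total, hence 4 normal subgroups.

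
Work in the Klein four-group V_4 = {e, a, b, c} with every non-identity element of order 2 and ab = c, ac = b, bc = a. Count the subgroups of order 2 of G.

3

|G| = 4 and 2 | 4, so subgroups of order 2 are possible by Lagrange.
The subgroups of order 2 are: {e, a}; {e, b}; {e, c}.
So G has 3 subgroups of order 2.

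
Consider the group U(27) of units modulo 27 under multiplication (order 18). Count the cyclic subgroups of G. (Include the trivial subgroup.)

6

Group the elements of G by the cyclic subgroup they generate; each cyclic subgroup of order d accounts for φ(d) elements.
Cyclic subgroups by order — order 1: 1; order 2: 1; order 3: 1; order 6: 1; order 9: 1; order 18: 1.
Total: 6.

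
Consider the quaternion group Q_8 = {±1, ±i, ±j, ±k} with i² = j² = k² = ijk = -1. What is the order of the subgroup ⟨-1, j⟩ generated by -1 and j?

|⟨-1⟩| = 2 and |⟨j⟩| = 4, so |H| is a multiple of lcm(2, 4) = 4 and divides |G| = 8.
Closing under the operation: H = {1, -1, j, -j}, so |H| = 4.

4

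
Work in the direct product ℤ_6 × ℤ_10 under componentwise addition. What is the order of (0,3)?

10

The order of (0,3) in Z_6 × Z_10 is lcm(ord(0) in Z_6, ord(3) in Z_10).
ord(0) = 1 and ord(3) = 10, so |⟨(0,3)⟩| = lcm(1, 10) = 10.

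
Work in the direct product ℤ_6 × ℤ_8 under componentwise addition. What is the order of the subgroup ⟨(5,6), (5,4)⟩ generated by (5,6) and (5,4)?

24

|⟨(5,6)⟩| = 12 and |⟨(5,4)⟩| = 6, so |H| is a multiple of lcm(12, 6) = 12 and divides |G| = 48.
Closing under the operation: H = {(0,0), (0,2), (0,4), (0,6), (1,0), (1,2), (1,4), (1,6), (2,0), (2,2), (2,4), (2,6), (3,0), (3,2), (3,4), (3,6), (4,0), (4,2), (4,4), (4,6), (5,0), (5,2), (5,4), (5,6)}, so |H| = 24.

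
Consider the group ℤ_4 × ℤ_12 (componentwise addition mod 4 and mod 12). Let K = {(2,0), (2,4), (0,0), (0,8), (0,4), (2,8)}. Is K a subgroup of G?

|K| = 6 divides |G| = 48, consistent with Lagrange.
K contains the identity, every element's inverse is in K, and K is closed under +: it is a subgroup.
In fact K = ⟨(2,4)⟩.

Yes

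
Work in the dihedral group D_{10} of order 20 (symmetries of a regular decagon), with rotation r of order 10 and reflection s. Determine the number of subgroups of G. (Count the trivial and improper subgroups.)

|G| = 20, so by Lagrange every subgroup order divides 20. Divisors: 1, 2, 4, 5, 10, 20.
Subgroups by order — order 1: 1; order 2: 11; order 4: 5; order 5: 1; order 10: 3; order 20: 1.
Total: 1 + 11 + 5 + 1 + 3 + 1 = 22.

22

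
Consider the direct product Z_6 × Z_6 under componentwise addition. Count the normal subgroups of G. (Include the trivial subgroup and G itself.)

G is abelian, so every subgroup is normal.
G has 30 subgroups in total, hence 30 normal subgroups.

30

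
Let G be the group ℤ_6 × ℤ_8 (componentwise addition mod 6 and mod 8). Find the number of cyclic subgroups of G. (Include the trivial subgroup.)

16

Group the elements of G by the cyclic subgroup they generate; each cyclic subgroup of order d accounts for φ(d) elements.
Cyclic subgroups by order — order 1: 1; order 2: 3; order 3: 1; order 4: 2; order 6: 3; order 8: 2; order 12: 2; order 24: 2.
Total: 16.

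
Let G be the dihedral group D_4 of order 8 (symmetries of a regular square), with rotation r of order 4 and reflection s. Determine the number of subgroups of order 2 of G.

|G| = 8 and 2 | 8, so subgroups of order 2 are possible by Lagrange.
The subgroups of order 2 are: {e, r^2}; {e, r^2s}; {e, r^3s}; {e, rs}; … (5 in all).
So G has 5 subgroups of order 2.

5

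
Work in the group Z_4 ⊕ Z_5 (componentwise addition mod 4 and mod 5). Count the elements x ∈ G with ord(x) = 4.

2

An element (a,b) has order lcm(ord(a), ord(b)); count pairs with lcm equal to 4.
Enumerating gives 2 such elements.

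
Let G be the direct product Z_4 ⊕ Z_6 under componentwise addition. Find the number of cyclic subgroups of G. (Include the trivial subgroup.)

12

Group the elements of G by the cyclic subgroup they generate; each cyclic subgroup of order d accounts for φ(d) elements.
Cyclic subgroups by order — order 1: 1; order 2: 3; order 3: 1; order 4: 2; order 6: 3; order 12: 2.
Total: 12.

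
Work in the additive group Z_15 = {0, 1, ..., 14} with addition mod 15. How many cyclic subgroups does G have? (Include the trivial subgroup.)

4

Group the elements of G by the cyclic subgroup they generate; each cyclic subgroup of order d accounts for φ(d) elements.
Cyclic subgroups by order — order 1: 1; order 3: 1; order 5: 1; order 15: 1.
Total: 4.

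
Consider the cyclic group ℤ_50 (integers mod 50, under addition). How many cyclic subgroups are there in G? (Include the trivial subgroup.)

6

A cyclic subgroup of order d is generated by each of its φ(d) elements of order d, so the cyclic subgroups of order d number (#elements of order d)/φ(d).
Cyclic subgroups by order — order 1: 1; order 2: 1; order 5: 1; order 10: 1; order 25: 1; order 50: 1.
Total: 6.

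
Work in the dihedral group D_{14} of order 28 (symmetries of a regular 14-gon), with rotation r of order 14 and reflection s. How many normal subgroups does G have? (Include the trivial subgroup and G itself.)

7

G has 28 subgroups. Checking conjugation-invariance by order — order 1: 1/1 normal; order 2: 1/15 normal; order 4: 0/7 normal; order 7: 1/1 normal; order 14: 3/3 normal; order 28: 1/1 normal.
Total normal subgroups: 7.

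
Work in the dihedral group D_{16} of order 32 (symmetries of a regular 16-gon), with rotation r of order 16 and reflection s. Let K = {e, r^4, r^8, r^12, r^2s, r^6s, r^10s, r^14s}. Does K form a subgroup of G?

Yes

|K| = 8 divides |G| = 32, consistent with Lagrange.
K contains the identity, every element's inverse is in K, and K is closed under ·: it is a subgroup.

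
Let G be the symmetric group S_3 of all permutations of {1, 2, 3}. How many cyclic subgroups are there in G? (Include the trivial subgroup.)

A cyclic subgroup of order d is generated by each of its φ(d) elements of order d, so the cyclic subgroups of order d number (#elements of order d)/φ(d).
Cyclic subgroups by order — order 1: 1; order 2: 3; order 3: 1.
Total: 5.

5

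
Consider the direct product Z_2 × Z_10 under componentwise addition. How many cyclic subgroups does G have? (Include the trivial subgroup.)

8

A cyclic subgroup of order d is generated by each of its φ(d) elements of order d, so the cyclic subgroups of order d number (#elements of order d)/φ(d).
Cyclic subgroups by order — order 1: 1; order 2: 3; order 5: 1; order 10: 3.
Total: 8.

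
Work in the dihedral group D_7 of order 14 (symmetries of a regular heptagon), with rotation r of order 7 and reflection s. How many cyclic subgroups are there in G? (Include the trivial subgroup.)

A cyclic subgroup of order d is generated by each of its φ(d) elements of order d, so the cyclic subgroups of order d number (#elements of order d)/φ(d).
Cyclic subgroups by order — order 1: 1; order 2: 7; order 7: 1.
Total: 9.

9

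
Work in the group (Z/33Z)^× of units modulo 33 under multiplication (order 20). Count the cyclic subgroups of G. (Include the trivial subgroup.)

Each element a generates a cyclic subgroup ⟨a⟩; distinct elements may generate the same one (a cyclic group of order d has φ(d) generators).
Cyclic subgroups by order — order 1: 1; order 2: 3; order 5: 1; order 10: 3.
Total: 8.

8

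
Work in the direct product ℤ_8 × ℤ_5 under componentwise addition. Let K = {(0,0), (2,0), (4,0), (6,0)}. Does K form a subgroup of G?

Yes

|K| = 4 divides |G| = 40, consistent with Lagrange.
K contains the identity, every element's inverse is in K, and K is closed under +: it is a subgroup.
In fact K = ⟨(6,0)⟩.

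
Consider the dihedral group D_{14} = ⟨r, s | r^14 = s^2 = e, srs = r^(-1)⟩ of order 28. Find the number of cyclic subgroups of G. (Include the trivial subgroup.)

18

Group the elements of G by the cyclic subgroup they generate; each cyclic subgroup of order d accounts for φ(d) elements.
Cyclic subgroups by order — order 1: 1; order 2: 15; order 7: 1; order 14: 1.
Total: 18.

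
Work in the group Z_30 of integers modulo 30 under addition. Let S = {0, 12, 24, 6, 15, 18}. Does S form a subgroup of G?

No

Closure fails: 18 + 15 = 3 ∉ S. So S is not a subgroup.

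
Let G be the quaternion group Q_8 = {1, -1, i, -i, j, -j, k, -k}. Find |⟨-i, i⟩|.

|⟨-i⟩| = 4 and |⟨i⟩| = 4, so |H| is a multiple of lcm(4, 4) = 4 and divides |G| = 8.
Closing under the operation: H = {1, -1, i, -i}, so |H| = 4.

4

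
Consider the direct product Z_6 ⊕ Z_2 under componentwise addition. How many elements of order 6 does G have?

An element (a,b) has order lcm(ord(a), ord(b)); count pairs with lcm equal to 6.
Enumerating gives 6 such elements.

6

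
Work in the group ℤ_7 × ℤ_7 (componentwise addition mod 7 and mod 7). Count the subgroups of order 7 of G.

8

|G| = 49 and 7 | 49, so subgroups of order 7 are possible by Lagrange.
The subgroups of order 7 are: {(0,0), (0,1), (0,2), (0,3), (0,4), (0,5), (0,6)}; {(0,0), (1,0), (2,0), (3,0), (4,0), (5,0), (6,0)}; {(0,0), (1,1), (2,2), (3,3), (4,4), (5,5), (6,6)}; {(0,0), (1,2), (2,4), (3,6), (4,1), (5,3), (6,5)}; … (8 in all).
So G has 8 subgroups of order 7.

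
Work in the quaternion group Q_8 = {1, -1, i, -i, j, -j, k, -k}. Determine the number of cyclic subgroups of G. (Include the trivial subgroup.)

5

Each element a generates a cyclic subgroup ⟨a⟩; distinct elements may generate the same one (a cyclic group of order d has φ(d) generators).
Cyclic subgroups by order — order 1: 1; order 2: 1; order 4: 3.
Total: 5.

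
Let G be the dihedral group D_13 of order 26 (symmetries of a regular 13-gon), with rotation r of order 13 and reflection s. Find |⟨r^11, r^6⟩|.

|⟨r^11⟩| = 13 and |⟨r^6⟩| = 13, so |H| is a multiple of lcm(13, 13) = 13 and divides |G| = 26.
Closing under the operation: H = {e, r, r^2, r^3, r^4, r^5, r^6, r^7, r^8, r^9, r^10, r^11, r^12}, so |H| = 13.

13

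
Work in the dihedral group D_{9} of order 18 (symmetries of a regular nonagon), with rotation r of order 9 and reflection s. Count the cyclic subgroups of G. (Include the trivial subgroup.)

Each element a generates a cyclic subgroup ⟨a⟩; distinct elements may generate the same one (a cyclic group of order d has φ(d) generators).
Cyclic subgroups by order — order 1: 1; order 2: 9; order 3: 1; order 9: 1.
Total: 12.

12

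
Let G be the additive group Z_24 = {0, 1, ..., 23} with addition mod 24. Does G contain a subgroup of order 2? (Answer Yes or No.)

Yes

2 | 24. A subgroup of order 2 is {0, 12}.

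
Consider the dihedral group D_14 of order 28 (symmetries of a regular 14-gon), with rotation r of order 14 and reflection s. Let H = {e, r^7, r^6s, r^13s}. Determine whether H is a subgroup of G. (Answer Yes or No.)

|H| = 4 divides |G| = 28, consistent with Lagrange.
H contains the identity, every element's inverse is in H, and H is closed under ·: it is a subgroup.

Yes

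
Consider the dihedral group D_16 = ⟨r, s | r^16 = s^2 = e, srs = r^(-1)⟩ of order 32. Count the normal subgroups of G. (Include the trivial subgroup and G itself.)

G has 36 subgroups. Checking conjugation-invariance by order — order 1: 1/1 normal; order 2: 1/17 normal; order 4: 1/9 normal; order 8: 1/5 normal; order 16: 3/3 normal; order 32: 1/1 normal.
Total normal subgroups: 8.

8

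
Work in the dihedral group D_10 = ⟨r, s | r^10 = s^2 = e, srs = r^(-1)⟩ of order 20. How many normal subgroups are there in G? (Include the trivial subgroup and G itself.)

G has 22 subgroups. Checking conjugation-invariance by order — order 1: 1/1 normal; order 2: 1/11 normal; order 4: 0/5 normal; order 5: 1/1 normal; order 10: 3/3 normal; order 20: 1/1 normal.
Total normal subgroups: 7.

7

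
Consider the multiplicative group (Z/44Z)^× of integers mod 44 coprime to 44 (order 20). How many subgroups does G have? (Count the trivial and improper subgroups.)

10

|G| = 20, so by Lagrange every subgroup order divides 20. Divisors: 1, 2, 4, 5, 10, 20.
Subgroups by order — order 1: 1; order 2: 3; order 4: 1; order 5: 1; order 10: 3; order 20: 1.
Total: 1 + 3 + 1 + 1 + 3 + 1 = 10.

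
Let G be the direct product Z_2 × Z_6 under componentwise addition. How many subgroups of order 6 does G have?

3

|G| = 12 and 6 | 12, so subgroups of order 6 are possible by Lagrange.
The subgroups of order 6 are: {(0,0), (0,1), (0,2), (0,3), (0,4), (0,5)}; {(0,0), (0,2), (0,4), (1,0), (1,2), (1,4)}; {(0,0), (0,2), (0,4), (1,1), (1,3), (1,5)}.
So G has 3 subgroups of order 6.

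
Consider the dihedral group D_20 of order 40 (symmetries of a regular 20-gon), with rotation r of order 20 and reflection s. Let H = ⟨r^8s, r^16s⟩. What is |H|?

10

|⟨r^8s⟩| = 2 and |⟨r^16s⟩| = 2, so |H| is a multiple of lcm(2, 2) = 2 and divides |G| = 40.
Closing under the operation: H = {e, r^4, r^8, r^12, r^16, s, r^4s, r^8s, r^12s, r^16s}, so |H| = 10.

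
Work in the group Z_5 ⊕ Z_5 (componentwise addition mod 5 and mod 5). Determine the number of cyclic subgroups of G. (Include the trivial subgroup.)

7

A cyclic subgroup of order d is generated by each of its φ(d) elements of order d, so the cyclic subgroups of order d number (#elements of order d)/φ(d).
Cyclic subgroups by order — order 1: 1; order 5: 6.
Total: 7.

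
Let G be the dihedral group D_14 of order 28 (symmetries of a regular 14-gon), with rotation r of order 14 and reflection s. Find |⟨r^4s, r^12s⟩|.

|⟨r^4s⟩| = 2 and |⟨r^12s⟩| = 2, so |H| is a multiple of lcm(2, 2) = 2 and divides |G| = 28.
Closing under the operation: H = {e, r^2, r^4, r^6, r^8, r^10, r^12, s, r^2s, r^4s, r^6s, r^8s, r^10s, r^12s}, so |H| = 14.

14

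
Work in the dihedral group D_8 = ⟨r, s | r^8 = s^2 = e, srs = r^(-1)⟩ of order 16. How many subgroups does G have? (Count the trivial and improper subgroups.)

19

|G| = 16, so by Lagrange every subgroup order divides 16. Divisors: 1, 2, 4, 8, 16.
Subgroups by order — order 1: 1; order 2: 9; order 4: 5; order 8: 3; order 16: 1.
Total: 1 + 9 + 5 + 3 + 1 = 19.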